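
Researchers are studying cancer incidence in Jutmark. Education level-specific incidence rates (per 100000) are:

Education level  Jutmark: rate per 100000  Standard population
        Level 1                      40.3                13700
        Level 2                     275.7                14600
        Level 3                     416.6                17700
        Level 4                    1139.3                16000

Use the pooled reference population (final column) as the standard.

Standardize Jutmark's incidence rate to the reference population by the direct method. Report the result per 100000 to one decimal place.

Standard total = 62000; weights = 0.2210, 0.2355, 0.2855, 0.2581.
Standardized rate: 0.2210×40.3 + 0.2355×275.7 + 0.2855×416.6 + 0.2581×1139.3 = 486.7734 per 100000.

486.8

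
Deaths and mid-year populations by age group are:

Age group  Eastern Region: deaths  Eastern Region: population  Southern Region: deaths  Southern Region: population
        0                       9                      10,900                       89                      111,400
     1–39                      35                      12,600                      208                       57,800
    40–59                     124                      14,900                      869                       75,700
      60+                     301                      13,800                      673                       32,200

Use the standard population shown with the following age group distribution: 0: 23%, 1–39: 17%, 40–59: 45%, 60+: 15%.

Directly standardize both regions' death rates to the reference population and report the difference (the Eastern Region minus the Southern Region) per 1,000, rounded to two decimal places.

Age-specific rates per 1,000 for the Eastern Region: 0.826, 2.778, 8.322, 21.812.
For the Southern Region: 0.799, 3.599, 11.480, 20.901.
Standard weights: 0.23, 0.17, 0.45, 0.15.
The Eastern Region: 0.2300×0.826 + 0.1700×2.778 + 0.4500×8.322 + 0.1500×21.812 = 7.6788 per 1,000.
The Southern Region: 0.2300×0.799 + 0.1700×3.599 + 0.4500×11.480 + 0.1500×20.901 = 9.0964 per 1,000.
Difference = 7.6788 − 9.0964 = -1.4176.

-1.42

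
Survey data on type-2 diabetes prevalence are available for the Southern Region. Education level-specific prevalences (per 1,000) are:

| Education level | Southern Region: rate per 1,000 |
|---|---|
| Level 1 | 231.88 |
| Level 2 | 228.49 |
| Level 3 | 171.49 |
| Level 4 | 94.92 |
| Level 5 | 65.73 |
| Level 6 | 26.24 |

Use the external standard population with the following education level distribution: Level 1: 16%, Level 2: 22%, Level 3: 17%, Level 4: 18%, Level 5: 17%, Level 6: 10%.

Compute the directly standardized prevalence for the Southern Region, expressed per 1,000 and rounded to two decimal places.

147.41

Standard weights: 0.16, 0.22, 0.17, 0.18, 0.17, 0.10.
Standardized rate: 0.1600×231.88 + 0.2200×228.49 + 0.1700×171.49 + 0.1800×94.92 + 0.1700×65.73 + 0.1000×26.24 = 147.4056 per 1,000.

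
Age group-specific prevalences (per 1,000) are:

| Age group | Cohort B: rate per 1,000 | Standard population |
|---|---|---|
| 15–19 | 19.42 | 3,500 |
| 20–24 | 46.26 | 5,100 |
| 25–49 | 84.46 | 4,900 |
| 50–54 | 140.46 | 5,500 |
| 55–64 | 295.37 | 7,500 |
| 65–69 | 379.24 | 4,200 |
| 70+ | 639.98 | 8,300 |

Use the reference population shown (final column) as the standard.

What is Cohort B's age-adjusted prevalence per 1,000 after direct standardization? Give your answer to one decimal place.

Standard total = 39,000; weights = 0.0897, 0.1308, 0.1256, 0.1410, 0.1923, 0.1077, 0.2128.
Standardized rate: 0.0897×19.42 + 0.1308×46.26 + 0.1256×84.46 + 0.1410×140.46 + 0.1923×295.37 + 0.1077×379.24 + 0.2128×639.98 = 272.0563 per 1,000.

272.1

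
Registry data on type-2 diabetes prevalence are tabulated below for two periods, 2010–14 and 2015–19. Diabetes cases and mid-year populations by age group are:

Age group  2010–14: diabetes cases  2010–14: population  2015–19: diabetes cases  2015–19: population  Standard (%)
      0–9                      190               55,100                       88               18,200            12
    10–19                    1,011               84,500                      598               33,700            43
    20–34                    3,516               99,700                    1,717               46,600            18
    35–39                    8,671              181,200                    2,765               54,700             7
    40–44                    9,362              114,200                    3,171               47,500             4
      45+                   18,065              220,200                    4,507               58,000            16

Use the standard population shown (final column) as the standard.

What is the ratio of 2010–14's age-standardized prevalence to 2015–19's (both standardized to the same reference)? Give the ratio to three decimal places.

Age-specific rates per 1,000 for 2010–14: 3.448, 11.964, 35.266, 47.853, 81.979, 82.039.
For 2015–19: 4.835, 17.745, 36.845, 50.548, 66.758, 77.707.
Standard weights: 0.12, 0.43, 0.18, 0.07, 0.04, 0.16.
2010–14: 0.1200×3.448 + 0.4300×11.964 + 0.1800×35.266 + 0.0700×47.853 + 0.0400×81.979 + 0.1600×82.039 = 31.6615 per 1,000.
2015–19: 0.1200×4.835 + 0.4300×17.745 + 0.1800×36.845 + 0.0700×50.548 + 0.0400×66.758 + 0.1600×77.707 = 33.4845 per 1,000.
Ratio = 31.6615 ÷ 33.4845 = 0.94556.

0.946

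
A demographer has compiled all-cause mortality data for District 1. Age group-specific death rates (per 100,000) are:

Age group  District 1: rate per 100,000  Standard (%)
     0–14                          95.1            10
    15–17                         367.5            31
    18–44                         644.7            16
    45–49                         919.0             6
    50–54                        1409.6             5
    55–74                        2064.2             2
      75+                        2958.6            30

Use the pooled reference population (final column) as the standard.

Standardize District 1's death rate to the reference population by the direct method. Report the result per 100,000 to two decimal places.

Standard weights: 0.10, 0.31, 0.16, 0.06, 0.05, 0.02, 0.30.
Standardized rate: 0.1000×95.1 + 0.3100×367.5 + 0.1600×644.7 + 0.0600×919.0 + 0.0500×1409.6 + 0.0200×2064.2 + 0.3000×2958.6 = 1281.0710 per 100,000.

1281.07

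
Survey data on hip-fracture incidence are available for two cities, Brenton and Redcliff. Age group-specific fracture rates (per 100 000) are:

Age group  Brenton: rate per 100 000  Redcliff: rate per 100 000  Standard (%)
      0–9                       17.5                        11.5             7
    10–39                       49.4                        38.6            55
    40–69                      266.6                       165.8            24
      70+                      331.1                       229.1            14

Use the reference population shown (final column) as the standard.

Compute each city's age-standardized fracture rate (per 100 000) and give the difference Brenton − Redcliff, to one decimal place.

Standard weights: 0.07, 0.55, 0.24, 0.14.
Brenton: 0.0700×17.5 + 0.5500×49.4 + 0.2400×266.6 + 0.1400×331.1 = 138.7330 per 100 000.
Redcliff: 0.0700×11.5 + 0.5500×38.6 + 0.2400×165.8 + 0.1400×229.1 = 93.9010 per 100 000.
Difference = 138.7330 − 93.9010 = 44.8320.

44.8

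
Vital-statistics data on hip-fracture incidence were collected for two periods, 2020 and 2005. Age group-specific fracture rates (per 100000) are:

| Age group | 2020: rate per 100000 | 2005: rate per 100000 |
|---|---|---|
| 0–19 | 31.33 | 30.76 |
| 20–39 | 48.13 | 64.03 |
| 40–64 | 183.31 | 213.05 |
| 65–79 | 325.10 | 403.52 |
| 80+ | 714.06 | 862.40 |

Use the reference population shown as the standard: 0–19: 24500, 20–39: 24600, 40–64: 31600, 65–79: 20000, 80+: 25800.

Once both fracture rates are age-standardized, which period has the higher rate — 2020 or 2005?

Standard total = 126500; weights = 0.1937, 0.1945, 0.2498, 0.1581, 0.2040.
2020: 0.1937×31.33 + 0.1945×48.13 + 0.2498×183.31 + 0.1581×325.10 + 0.2040×714.06 = 258.2524 per 100000.
2005: 0.1937×30.76 + 0.1945×64.03 + 0.2498×213.05 + 0.1581×403.52 + 0.2040×862.40 = 311.3159 per 100000.

2005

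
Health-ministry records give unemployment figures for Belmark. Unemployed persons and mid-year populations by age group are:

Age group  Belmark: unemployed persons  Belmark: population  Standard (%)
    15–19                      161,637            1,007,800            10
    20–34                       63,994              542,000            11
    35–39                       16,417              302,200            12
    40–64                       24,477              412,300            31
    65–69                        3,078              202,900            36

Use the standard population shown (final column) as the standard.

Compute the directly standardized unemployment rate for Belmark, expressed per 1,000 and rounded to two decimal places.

Age-specific rates per 1,000 for Belmark: 160.386, 118.070, 54.325, 59.367, 15.170.
Standard weights: 0.10, 0.11, 0.12, 0.31, 0.36.
Standardized rate: 0.1000×160.386 + 0.1100×118.070 + 0.1200×54.325 + 0.3100×59.367 + 0.3600×15.170 = 59.4103 per 1,000.

59.41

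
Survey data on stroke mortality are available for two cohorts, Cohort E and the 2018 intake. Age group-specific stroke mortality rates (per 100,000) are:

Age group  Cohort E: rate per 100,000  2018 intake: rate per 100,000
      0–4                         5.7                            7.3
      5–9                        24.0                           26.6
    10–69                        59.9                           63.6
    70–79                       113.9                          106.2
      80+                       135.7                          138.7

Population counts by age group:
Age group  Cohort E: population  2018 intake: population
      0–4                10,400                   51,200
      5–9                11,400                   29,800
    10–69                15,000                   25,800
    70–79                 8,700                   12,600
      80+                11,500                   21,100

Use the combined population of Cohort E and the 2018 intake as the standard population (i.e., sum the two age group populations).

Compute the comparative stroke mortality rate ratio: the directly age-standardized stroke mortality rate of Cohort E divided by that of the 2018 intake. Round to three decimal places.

Combined standard total = 197,500; weights = 0.3119, 0.2086, 0.2066, 0.1078, 0.1651.
Cohort E: 0.3119×5.7 + 0.2086×24.0 + 0.2066×59.9 + 0.1078×113.9 + 0.1651×135.7 = 53.8417 per 100,000.
The 2018 intake: 0.3119×7.3 + 0.2086×26.6 + 0.2066×63.6 + 0.1078×106.2 + 0.1651×138.7 = 55.3122 per 100,000.
Ratio = 53.8417 ÷ 55.3122 = 0.97341.

0.973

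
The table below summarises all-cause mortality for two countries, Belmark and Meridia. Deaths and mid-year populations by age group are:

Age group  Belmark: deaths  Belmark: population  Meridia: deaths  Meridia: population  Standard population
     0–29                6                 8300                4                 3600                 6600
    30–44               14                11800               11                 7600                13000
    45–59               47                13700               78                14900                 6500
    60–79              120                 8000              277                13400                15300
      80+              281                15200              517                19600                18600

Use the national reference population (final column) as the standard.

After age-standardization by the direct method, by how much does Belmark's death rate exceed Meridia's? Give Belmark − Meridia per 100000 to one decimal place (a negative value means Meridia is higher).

-418.7

Age-specific rates per 100000 for Belmark: 72.29, 118.64, 343.07, 1500.00, 1848.68.
For Meridia: 111.11, 144.74, 523.49, 2067.16, 2637.76.
Standard total = 60000; weights = 0.1100, 0.2167, 0.1083, 0.2550, 0.3100.
Belmark: 0.1100×72.29 + 0.2167×118.64 + 0.1083×343.07 + 0.2550×1500.00 + 0.3100×1848.68 = 1026.4156 per 100000.
Meridia: 0.1100×111.11 + 0.2167×144.74 + 0.1083×523.49 + 0.2550×2067.16 + 0.3100×2637.76 = 1445.1242 per 100000.
Difference = 1026.4156 − 1445.1242 = -418.7087.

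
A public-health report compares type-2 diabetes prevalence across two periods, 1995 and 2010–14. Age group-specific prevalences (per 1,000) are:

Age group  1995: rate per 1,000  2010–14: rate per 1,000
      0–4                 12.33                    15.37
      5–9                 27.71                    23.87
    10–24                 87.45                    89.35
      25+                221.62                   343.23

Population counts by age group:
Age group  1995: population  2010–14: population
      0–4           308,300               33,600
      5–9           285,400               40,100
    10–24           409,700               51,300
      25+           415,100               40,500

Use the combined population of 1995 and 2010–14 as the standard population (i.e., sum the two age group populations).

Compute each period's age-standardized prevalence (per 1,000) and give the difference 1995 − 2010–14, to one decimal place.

Combined standard total = 1,584,000; weights = 0.2158, 0.2055, 0.2910, 0.2876.
1995: 0.2158×12.33 + 0.2055×27.71 + 0.2910×87.45 + 0.2876×221.62 = 97.5503 per 1,000.
2010–14: 0.2158×15.37 + 0.2055×23.87 + 0.2910×89.35 + 0.2876×343.23 = 132.9486 per 1,000.
Difference = 97.5503 − 132.9486 = -35.3983.

-35.4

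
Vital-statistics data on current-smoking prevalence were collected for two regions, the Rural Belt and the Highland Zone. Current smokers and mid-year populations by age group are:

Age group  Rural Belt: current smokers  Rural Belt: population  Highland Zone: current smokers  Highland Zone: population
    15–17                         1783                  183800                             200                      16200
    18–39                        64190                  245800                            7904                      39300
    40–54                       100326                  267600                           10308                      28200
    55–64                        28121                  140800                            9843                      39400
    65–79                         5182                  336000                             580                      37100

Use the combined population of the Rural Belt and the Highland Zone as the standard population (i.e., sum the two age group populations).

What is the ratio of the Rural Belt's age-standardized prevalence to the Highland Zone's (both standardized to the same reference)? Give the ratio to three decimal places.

Age-specific rates per 1000 for the Rural Belt: 9.701, 261.147, 374.910, 199.723, 15.423.
For the Highland Zone: 12.346, 201.120, 365.532, 249.822, 15.633.
Combined standard total = 1334200; weights = 0.1499, 0.2137, 0.2217, 0.1351, 0.2796.
The Rural Belt: 0.1499×9.701 + 0.2137×261.147 + 0.2217×374.910 + 0.1351×199.723 + 0.2796×15.423 = 171.6654 per 1000.
The Highland Zone: 0.1499×12.346 + 0.2137×201.120 + 0.2217×365.532 + 0.1351×249.822 + 0.2796×15.633 = 163.9810 per 1000.
Ratio = 171.6654 ÷ 163.9810 = 1.04686.

1.047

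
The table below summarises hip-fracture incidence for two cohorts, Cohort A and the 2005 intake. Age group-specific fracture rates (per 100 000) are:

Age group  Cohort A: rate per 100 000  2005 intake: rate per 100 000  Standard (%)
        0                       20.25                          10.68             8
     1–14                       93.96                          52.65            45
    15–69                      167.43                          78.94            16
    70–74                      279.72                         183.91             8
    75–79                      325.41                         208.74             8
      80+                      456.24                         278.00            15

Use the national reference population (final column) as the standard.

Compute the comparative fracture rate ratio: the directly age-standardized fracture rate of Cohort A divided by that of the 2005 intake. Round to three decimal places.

Standard weights: 0.08, 0.45, 0.16, 0.08, 0.08, 0.15.
Cohort A: 0.0800×20.25 + 0.4500×93.96 + 0.1600×167.43 + 0.0800×279.72 + 0.0800×325.41 + 0.1500×456.24 = 187.5372 per 100 000.
The 2005 intake: 0.0800×10.68 + 0.4500×52.65 + 0.1600×78.94 + 0.0800×183.91 + 0.0800×208.74 + 0.1500×278.00 = 110.2893 per 100 000.
Ratio = 187.5372 ÷ 110.2893 = 1.70041.

1.700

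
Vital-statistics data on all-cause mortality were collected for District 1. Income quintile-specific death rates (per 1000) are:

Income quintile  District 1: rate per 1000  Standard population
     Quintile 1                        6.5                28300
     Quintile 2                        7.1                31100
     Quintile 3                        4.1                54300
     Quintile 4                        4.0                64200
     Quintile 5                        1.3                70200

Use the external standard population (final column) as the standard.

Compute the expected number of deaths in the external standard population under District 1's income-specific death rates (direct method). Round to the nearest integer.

975

Expected deaths = Σ (standard pop × income-specific rate ÷ 1000)
= 28300×6.5/1000 + 31100×7.1/1000 + 54300×4.1/1000 + 64200×4.0/1000 + 70200×1.3/1000
= 183.95 + 220.81 + 222.63 + 256.80 + 91.26 = 975.45.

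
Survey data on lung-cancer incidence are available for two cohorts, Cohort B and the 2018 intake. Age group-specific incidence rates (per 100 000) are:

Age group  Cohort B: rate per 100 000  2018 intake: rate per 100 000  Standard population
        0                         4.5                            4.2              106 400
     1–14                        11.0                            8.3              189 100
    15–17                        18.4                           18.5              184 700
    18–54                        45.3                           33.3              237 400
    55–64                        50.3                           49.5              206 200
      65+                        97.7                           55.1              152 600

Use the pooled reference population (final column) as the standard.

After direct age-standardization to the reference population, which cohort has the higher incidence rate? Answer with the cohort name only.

Standard total = 1 076 400; weights = 0.0988, 0.1757, 0.1716, 0.2205, 0.1916, 0.1418.
Cohort B: 0.0988×4.5 + 0.1757×11.0 + 0.1716×18.4 + 0.2205×45.3 + 0.1916×50.3 + 0.1418×97.7 = 39.0120 per 100 000.
The 2018 intake: 0.0988×4.2 + 0.1757×8.3 + 0.1716×18.5 + 0.2205×33.3 + 0.1916×49.5 + 0.1418×55.1 = 29.6859 per 100 000.

Cohort B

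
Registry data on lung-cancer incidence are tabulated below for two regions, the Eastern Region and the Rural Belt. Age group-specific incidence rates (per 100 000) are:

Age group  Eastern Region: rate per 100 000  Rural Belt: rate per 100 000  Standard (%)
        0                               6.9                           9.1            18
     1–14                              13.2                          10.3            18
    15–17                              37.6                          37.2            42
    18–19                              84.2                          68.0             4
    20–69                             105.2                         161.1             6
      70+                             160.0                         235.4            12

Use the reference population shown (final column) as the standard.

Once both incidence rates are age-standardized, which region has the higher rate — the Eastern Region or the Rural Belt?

Rural Belt

Standard weights: 0.18, 0.18, 0.42, 0.04, 0.06, 0.12.
The Eastern Region: 0.1800×6.9 + 0.1800×13.2 + 0.4200×37.6 + 0.0400×84.2 + 0.0600×105.2 + 0.1200×160.0 = 48.2900 per 100 000.
The Rural Belt: 0.1800×9.1 + 0.1800×10.3 + 0.4200×37.2 + 0.0400×68.0 + 0.0600×161.1 + 0.1200×235.4 = 59.7500 per 100 000.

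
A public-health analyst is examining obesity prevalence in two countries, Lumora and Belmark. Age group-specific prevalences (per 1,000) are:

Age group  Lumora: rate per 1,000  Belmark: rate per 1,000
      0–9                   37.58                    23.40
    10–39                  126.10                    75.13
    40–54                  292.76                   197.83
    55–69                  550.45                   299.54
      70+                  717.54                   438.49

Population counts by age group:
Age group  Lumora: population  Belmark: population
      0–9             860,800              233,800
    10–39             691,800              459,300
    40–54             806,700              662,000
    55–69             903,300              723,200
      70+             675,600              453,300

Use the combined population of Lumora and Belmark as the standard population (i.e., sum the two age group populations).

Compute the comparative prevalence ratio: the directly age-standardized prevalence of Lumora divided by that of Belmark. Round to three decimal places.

1.676

Combined standard total = 6,469,800; weights = 0.1692, 0.1779, 0.2270, 0.2514, 0.1745.
Lumora: 0.1692×37.58 + 0.1779×126.10 + 0.2270×292.76 + 0.2514×550.45 + 0.1745×717.54 = 358.8369 per 1,000.
Belmark: 0.1692×23.40 + 0.1779×75.13 + 0.2270×197.83 + 0.2514×299.54 + 0.1745×438.49 = 214.0502 per 1,000.
Ratio = 358.8369 ÷ 214.0502 = 1.67642.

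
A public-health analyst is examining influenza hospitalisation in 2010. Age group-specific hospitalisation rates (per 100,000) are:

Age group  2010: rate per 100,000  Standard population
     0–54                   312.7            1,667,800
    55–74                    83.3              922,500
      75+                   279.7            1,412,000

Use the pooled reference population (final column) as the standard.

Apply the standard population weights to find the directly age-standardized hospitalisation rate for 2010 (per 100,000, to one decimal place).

Standard total = 4,002,300; weights = 0.4167, 0.2305, 0.3528.
Standardized rate: 0.4167×312.7 + 0.2305×83.3 + 0.3528×279.7 = 248.1827 per 100,000.

248.2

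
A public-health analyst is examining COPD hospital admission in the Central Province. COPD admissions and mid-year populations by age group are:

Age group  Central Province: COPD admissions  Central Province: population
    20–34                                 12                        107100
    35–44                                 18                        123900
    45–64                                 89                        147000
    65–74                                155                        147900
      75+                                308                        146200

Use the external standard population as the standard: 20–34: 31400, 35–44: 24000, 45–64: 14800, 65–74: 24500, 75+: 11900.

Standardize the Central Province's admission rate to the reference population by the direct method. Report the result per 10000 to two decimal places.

Age-specific rates per 10000 for the Central Province: 1.12, 1.45, 6.05, 10.48, 21.07.
Standard total = 106600; weights = 0.2946, 0.2251, 0.1388, 0.2298, 0.1116.
Standardized rate: 0.2946×1.12 + 0.2251×1.45 + 0.1388×6.05 + 0.2298×10.48 + 0.1116×21.07 = 6.2581 per 10000.

6.26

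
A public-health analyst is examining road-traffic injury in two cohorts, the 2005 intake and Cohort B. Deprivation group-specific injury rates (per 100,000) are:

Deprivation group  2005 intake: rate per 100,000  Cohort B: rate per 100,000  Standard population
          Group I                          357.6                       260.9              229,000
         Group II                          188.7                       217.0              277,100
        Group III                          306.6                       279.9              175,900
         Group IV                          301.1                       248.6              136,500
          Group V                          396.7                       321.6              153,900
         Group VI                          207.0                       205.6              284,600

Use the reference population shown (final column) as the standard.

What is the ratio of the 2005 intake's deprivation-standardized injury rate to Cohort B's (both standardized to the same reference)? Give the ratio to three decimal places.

1.123

Standard total = 1,257,000; weights = 0.1822, 0.2204, 0.1399, 0.1086, 0.1224, 0.2264.
The 2005 intake: 0.1822×357.6 + 0.2204×188.7 + 0.1399×306.6 + 0.1086×301.1 + 0.1224×396.7 + 0.2264×207.0 = 277.7841 per 100,000.
Cohort B: 0.1822×260.9 + 0.2204×217.0 + 0.1399×279.9 + 0.1086×248.6 + 0.1224×321.6 + 0.2264×205.6 = 247.4567 per 100,000.
Ratio = 277.7841 ÷ 247.4567 = 1.12256.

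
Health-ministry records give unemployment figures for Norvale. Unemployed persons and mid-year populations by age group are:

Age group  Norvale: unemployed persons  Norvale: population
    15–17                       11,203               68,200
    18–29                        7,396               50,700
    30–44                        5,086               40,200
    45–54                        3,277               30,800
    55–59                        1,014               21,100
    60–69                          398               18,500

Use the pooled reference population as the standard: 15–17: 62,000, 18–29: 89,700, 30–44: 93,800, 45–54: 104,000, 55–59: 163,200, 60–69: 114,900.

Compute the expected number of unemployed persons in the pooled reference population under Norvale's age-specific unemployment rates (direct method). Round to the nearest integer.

Age-specific rates per 1,000 for Norvale: 164.267, 145.878, 126.517, 106.396, 48.057, 21.514.
Expected unemployed persons = Σ (standard pop × age-specific rate ÷ 1,000)
= 62,000×164.267/1,000 + 89,700×145.878/1,000 + 93,800×126.517/1,000 + 104,000×106.396/1,000 + 163,200×48.057/1,000 + 114,900×21.514/1,000
= 10184.55 + 13085.23 + 11867.33 + 11065.19 + 7842.88 + 2471.90 = 56517.09.

56517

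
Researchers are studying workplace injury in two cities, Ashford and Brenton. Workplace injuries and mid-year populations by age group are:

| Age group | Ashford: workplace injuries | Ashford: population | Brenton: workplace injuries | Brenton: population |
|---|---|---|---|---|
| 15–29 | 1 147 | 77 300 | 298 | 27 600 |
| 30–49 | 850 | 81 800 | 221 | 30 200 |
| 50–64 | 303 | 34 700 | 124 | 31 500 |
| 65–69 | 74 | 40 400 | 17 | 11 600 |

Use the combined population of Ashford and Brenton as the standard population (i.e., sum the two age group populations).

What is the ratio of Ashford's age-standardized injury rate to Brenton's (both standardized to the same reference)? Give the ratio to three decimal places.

1.483

Age-specific rates per 10 000 for Ashford: 148.38, 103.91, 87.32, 18.32.
For Brenton: 107.97, 73.18, 39.37, 14.66.
Combined standard total = 335 100; weights = 0.3130, 0.3342, 0.1976, 0.1552.
Ashford: 0.3130×148.38 + 0.3342×103.91 + 0.1976×87.32 + 0.1552×18.32 = 101.2729 per 10 000.
Brenton: 0.3130×107.97 + 0.3342×73.18 + 0.1976×39.37 + 0.1552×14.66 = 68.3086 per 10 000.
Ratio = 101.2729 ÷ 68.3086 = 1.48258.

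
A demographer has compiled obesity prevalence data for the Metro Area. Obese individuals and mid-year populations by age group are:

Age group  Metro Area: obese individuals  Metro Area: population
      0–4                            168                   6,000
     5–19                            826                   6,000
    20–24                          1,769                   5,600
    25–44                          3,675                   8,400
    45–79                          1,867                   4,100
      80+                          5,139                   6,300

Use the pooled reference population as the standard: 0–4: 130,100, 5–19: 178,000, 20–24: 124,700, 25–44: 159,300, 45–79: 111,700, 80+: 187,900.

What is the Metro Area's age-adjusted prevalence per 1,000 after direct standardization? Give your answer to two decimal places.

Age-specific rates per 1,000 for the Metro Area: 28.000, 137.667, 315.893, 437.500, 455.366, 815.714.
Standard total = 891,700; weights = 0.1459, 0.1996, 0.1398, 0.1786, 0.1253, 0.2107.
Standardized rate: 0.1459×28.000 + 0.1996×137.667 + 0.1398×315.893 + 0.1786×437.500 + 0.1253×455.366 + 0.2107×815.714 = 382.8307 per 1,000.

382.83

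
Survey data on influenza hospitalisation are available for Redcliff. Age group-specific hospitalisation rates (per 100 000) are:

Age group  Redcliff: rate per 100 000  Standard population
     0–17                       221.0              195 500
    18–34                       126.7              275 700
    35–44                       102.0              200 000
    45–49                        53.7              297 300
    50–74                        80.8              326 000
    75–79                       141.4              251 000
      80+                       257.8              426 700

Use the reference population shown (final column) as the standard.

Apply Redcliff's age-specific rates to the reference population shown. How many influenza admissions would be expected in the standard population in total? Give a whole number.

Expected influenza admissions = Σ (standard pop × age-specific rate ÷ 100 000)
= 195 500×221.0/100 000 + 275 700×126.7/100 000 + 200 000×102.0/100 000 + 297 300×53.7/100 000 + 326 000×80.8/100 000 + 251 000×141.4/100 000 + 426 700×257.8/100 000
= 432.06 + 349.31 + 204.00 + 159.65 + 263.41 + 354.91 + 1100.03 = 2863.37.

2863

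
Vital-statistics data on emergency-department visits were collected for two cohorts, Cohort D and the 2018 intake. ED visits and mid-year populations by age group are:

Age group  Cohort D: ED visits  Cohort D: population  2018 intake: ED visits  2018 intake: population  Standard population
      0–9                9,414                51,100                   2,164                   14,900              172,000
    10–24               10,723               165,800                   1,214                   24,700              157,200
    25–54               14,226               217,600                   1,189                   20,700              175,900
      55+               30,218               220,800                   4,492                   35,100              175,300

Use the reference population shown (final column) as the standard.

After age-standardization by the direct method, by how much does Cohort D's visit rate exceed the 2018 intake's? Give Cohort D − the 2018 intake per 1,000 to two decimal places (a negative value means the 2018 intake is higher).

Age-specific rates per 1,000 for Cohort D: 184.227, 64.674, 65.377, 136.857.
For the 2018 intake: 145.235, 49.150, 57.440, 127.977.
Standard total = 680,400; weights = 0.2528, 0.2310, 0.2585, 0.2576.
Cohort D: 0.2528×184.227 + 0.2310×64.674 + 0.2585×65.377 + 0.2576×136.857 = 113.6753 per 1,000.
The 2018 intake: 0.2528×145.235 + 0.2310×49.150 + 0.2585×57.440 + 0.2576×127.977 = 95.8918 per 1,000.
Difference = 113.6753 − 95.8918 = 17.7835.

17.78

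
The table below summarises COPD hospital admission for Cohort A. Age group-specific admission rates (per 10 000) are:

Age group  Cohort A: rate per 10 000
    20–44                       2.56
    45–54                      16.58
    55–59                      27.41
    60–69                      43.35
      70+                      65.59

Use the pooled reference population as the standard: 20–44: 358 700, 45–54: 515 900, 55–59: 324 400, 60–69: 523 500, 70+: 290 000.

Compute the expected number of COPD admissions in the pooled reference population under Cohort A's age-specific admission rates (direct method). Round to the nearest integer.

6008

Expected COPD admissions = Σ (standard pop × age-specific rate ÷ 10 000)
= 358 700×2.56/10 000 + 515 900×16.58/10 000 + 324 400×27.41/10 000 + 523 500×43.35/10 000 + 290 000×65.59/10 000
= 91.83 + 855.36 + 889.18 + 2269.37 + 1902.11 = 6007.85.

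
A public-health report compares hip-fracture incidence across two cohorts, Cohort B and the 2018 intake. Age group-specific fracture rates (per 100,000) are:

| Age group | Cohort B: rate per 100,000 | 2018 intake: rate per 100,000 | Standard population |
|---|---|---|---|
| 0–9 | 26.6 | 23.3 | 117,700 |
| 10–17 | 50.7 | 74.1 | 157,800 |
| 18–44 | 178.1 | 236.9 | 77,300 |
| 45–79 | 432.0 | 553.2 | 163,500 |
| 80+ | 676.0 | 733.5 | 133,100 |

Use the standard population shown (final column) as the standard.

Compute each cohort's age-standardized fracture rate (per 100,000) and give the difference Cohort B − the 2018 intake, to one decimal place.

Standard total = 649,400; weights = 0.1812, 0.2430, 0.1190, 0.2518, 0.2050.
Cohort B: 0.1812×26.6 + 0.2430×50.7 + 0.1190×178.1 + 0.2518×432.0 + 0.2050×676.0 = 285.6575 per 100,000.
The 2018 intake: 0.1812×23.3 + 0.2430×74.1 + 0.1190×236.9 + 0.2518×553.2 + 0.2050×733.5 = 340.0444 per 100,000.
Difference = 285.6575 − 340.0444 = -54.3868.

-54.4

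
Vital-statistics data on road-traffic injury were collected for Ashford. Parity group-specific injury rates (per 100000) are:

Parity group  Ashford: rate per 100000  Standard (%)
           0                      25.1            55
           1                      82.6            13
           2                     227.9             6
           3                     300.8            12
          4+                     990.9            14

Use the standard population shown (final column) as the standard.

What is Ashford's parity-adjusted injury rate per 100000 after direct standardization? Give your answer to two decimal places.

Standard weights: 0.55, 0.13, 0.06, 0.12, 0.14.
Standardized rate: 0.5500×25.1 + 0.1300×82.6 + 0.0600×227.9 + 0.1200×300.8 + 0.1400×990.9 = 213.0390 per 100000.

213.04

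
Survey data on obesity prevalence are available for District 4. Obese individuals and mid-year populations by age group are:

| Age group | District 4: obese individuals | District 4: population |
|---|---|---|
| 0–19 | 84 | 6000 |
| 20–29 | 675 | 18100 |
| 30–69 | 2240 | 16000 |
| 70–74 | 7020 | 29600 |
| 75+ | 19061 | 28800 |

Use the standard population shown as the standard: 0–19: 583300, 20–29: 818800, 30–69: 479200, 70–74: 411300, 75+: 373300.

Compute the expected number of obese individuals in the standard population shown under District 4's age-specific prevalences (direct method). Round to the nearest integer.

450399

Age-specific rates per 1000 for District 4: 14.000, 37.293, 140.000, 237.162, 661.840.
Expected obese individuals = Σ (standard pop × age-specific rate ÷ 1000)
= 583300×14.000/1000 + 818800×37.293/1000 + 479200×140.000/1000 + 411300×237.162/1000 + 373300×661.840/1000
= 8166.20 + 30535.36 + 67088.00 + 97544.80 + 247064.98 = 450399.33.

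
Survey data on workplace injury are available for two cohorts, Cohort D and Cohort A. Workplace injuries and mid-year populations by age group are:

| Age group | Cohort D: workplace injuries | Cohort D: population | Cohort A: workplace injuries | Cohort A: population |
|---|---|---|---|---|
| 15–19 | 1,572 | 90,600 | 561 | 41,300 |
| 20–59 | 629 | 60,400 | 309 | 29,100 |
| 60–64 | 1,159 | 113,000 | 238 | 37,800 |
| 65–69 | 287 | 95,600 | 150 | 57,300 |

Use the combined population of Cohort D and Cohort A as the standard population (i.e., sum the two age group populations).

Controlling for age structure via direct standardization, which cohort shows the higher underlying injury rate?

Age-specific rates per 10,000 for Cohort D: 173.51, 104.14, 102.57, 30.02.
For Cohort A: 135.84, 106.19, 62.96, 26.18.
Combined standard total = 525,100; weights = 0.2512, 0.1704, 0.2872, 0.2912.
Cohort D: 0.2512×173.51 + 0.1704×104.14 + 0.2872×102.57 + 0.2912×30.02 = 99.5308 per 10,000.
Cohort A: 0.2512×135.84 + 0.1704×106.19 + 0.2872×62.96 + 0.2912×26.18 = 77.9237 per 10,000.

Cohort D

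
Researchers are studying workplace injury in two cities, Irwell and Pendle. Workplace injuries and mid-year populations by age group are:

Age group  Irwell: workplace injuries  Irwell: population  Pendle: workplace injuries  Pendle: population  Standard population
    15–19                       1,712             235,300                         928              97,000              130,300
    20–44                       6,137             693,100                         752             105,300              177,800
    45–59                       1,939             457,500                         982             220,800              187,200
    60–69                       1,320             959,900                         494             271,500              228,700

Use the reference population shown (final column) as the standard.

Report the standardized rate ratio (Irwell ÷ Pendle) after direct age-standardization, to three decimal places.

Age-specific rates per 10,000 for Irwell: 72.76, 88.54, 42.38, 13.75.
For Pendle: 95.67, 71.42, 44.47, 18.20.
Standard total = 724,000; weights = 0.1800, 0.2456, 0.2586, 0.3159.
Irwell: 0.1800×72.76 + 0.2456×88.54 + 0.2586×42.38 + 0.3159×13.75 = 50.1416 per 10,000.
Pendle: 0.1800×95.67 + 0.2456×71.42 + 0.2586×44.47 + 0.3159×18.20 = 52.0032 per 10,000.
Ratio = 50.1416 ÷ 52.0032 = 0.96420.

0.964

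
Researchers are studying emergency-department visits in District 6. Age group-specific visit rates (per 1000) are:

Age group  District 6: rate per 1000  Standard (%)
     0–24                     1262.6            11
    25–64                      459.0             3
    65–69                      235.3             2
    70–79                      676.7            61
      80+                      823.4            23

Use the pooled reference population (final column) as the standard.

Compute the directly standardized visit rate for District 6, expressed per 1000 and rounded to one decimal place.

Standard weights: 0.11, 0.03, 0.02, 0.61, 0.23.
Standardized rate: 0.1100×1262.6 + 0.0300×459.0 + 0.0200×235.3 + 0.6100×676.7 + 0.2300×823.4 = 759.5310 per 1000.

759.5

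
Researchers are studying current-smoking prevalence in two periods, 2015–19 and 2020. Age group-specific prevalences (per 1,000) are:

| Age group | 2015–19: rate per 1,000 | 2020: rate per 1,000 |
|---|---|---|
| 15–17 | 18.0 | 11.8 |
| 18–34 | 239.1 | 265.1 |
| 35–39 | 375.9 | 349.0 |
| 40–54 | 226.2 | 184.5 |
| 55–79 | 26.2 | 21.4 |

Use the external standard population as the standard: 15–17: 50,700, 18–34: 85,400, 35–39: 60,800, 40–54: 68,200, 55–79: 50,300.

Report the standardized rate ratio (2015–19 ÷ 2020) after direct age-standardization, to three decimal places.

Standard total = 315,400; weights = 0.1607, 0.2708, 0.1928, 0.2162, 0.1595.
2015–19: 0.1607×18.0 + 0.2708×239.1 + 0.1928×375.9 + 0.2162×226.2 + 0.1595×26.2 = 193.1869 per 1,000.
2020: 0.1607×11.8 + 0.2708×265.1 + 0.1928×349.0 + 0.2162×184.5 + 0.1595×21.4 = 184.2623 per 1,000.
Ratio = 193.1869 ÷ 184.2623 = 1.04843.

1.048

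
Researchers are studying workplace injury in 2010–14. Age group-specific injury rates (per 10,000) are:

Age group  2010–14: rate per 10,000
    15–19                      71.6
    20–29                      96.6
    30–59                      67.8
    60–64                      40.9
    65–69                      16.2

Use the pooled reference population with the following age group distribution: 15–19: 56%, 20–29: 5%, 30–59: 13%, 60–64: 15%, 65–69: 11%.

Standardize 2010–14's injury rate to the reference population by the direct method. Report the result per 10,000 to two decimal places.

61.66

Standard weights: 0.56, 0.05, 0.13, 0.15, 0.11.
Standardized rate: 0.5600×71.6 + 0.0500×96.6 + 0.1300×67.8 + 0.1500×40.9 + 0.1100×16.2 = 61.6570 per 10,000.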